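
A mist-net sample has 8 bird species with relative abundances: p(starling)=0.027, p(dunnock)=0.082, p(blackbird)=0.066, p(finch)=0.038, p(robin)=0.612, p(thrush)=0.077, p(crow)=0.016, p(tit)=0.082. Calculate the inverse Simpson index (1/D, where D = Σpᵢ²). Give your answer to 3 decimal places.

2.496

D = 0.027² + 0.082² + 0.066² + 0.038² + 0.612² + 0.077² + 0.016² + 0.082² = 0.000729 + 0.006724 + 0.004356 + 0.001444 + 0.374544 + 0.005929 + 0.000256 + 0.006724 = 0.400706 (working shown to 6 dp, full precision carried).
So 1/D = 2.49560, i.e. 2.496 to 3 decimal places.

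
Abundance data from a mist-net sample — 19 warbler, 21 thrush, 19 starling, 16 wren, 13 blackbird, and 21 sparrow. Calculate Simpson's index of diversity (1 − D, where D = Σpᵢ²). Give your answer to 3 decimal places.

Total N = 19+21+19+16+13+21 = 109, so the proportions are 0.17431, 0.19266, 0.17431, 0.14679, 0.11927, 0.19266 (working shown to 5 dp, full precision carried).
D = 0.17431² + 0.19266² + 0.17431² + 0.14679² + 0.11927² + 0.19266² = 0.03038 + 0.03712 + 0.03038 + 0.02155 + 0.01422 + 0.03712 = 0.17078.
So 1 − D = 0.82922, i.e. 0.829 to 3 decimal places.

0.829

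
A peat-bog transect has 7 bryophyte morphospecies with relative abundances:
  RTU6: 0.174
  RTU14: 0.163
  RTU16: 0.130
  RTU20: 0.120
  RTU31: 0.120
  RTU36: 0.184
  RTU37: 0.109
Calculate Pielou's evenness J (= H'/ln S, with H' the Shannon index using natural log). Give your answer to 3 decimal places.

0.990

H' = −Σ pᵢ ln pᵢ = −((-0.30427) + (-0.29568) + (-0.26523) + (-0.25443) + (-0.25443) + (-0.31148) + (-0.24159)) = 1.92712 (working shown to 5 dp, full precision carried).
With S = 7 species, ln S = 1.94591, so J = 1.92712/1.94591 = 0.99034, i.e. 0.990 to 3 decimal places.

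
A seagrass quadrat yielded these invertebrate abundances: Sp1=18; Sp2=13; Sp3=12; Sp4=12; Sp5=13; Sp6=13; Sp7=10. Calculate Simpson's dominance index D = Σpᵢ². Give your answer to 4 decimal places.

0.1472

Total N = 18+13+12+12+13+13+10 = 91, so the proportions are 0.197802, 0.142857, 0.131868, 0.131868, 0.142857, 0.142857, 0.10989 (working shown to 6 dp, full precision carried).
D = 0.197802² + 0.142857² + 0.131868² + 0.131868² + 0.142857² + 0.142857² + 0.10989² = 0.039126 + 0.020408 + 0.017389 + 0.017389 + 0.020408 + 0.020408 + 0.012076 = 0.147204.
To 4 decimal places, D = 0.1472.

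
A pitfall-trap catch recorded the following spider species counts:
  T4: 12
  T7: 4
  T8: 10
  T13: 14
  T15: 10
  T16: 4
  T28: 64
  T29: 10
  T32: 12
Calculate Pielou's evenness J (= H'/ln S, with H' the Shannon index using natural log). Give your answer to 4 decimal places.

0.8092

Total N = 12+4+10+14+10+4+64+10+12 = 140, so the proportions are 0.085714, 0.028571, 0.071429, 0.1, 0.071429, 0.028571, 0.457143, 0.071429, 0.085714 (working shown to 6 dp, full precision carried).
H' = −Σ pᵢ ln pᵢ = −((-0.210577) + (-0.101581) + (-0.188504) + (-0.230259) + (-0.188504) + (-0.101581) + (-0.357833) + (-0.188504) + (-0.210577)) = 1.777921.
With S = 9 species, ln S = 2.197225, so J = 1.777921/2.197225 = 0.809167, i.e. 0.8092 to 4 decimal places.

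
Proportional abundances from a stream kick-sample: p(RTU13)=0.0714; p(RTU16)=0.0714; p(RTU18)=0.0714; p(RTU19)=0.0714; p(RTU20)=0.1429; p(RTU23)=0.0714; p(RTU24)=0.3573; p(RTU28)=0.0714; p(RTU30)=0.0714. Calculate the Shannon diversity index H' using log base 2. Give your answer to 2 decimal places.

Each pᵢ log₂ pᵢ term (working shown to 4 dp, full precision carried): 0.0714×(-3.8079)=-0.2719, 0.0714×(-3.8079)=-0.2719, 0.0714×(-3.8079)=-0.2719, 0.0714×(-3.8079)=-0.2719, 0.1429×(-2.8069)=-0.4011, 0.0714×(-3.8079)=-0.2719, 0.3573×(-1.4848)=-0.5305, 0.0714×(-3.8079)=-0.2719, 0.0714×(-3.8079)=-0.2719.
Sum = -2.8348, so H' = 2.83.

2.83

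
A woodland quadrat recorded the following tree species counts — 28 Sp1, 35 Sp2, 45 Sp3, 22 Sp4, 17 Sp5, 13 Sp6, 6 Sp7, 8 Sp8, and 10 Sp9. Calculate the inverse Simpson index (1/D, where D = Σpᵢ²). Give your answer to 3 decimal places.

Total N = 28+35+45+22+17+13+6+8+10 = 184, so the proportions are 0.1521739, 0.1902174, 0.2445652, 0.1195652, 0.0923913, 0.0706522, 0.0326087, 0.0434783, 0.0543478 (working shown to 7 dp, full precision carried).
D = 0.1521739² + 0.1902174² + 0.2445652² + 0.1195652² + 0.0923913² + 0.0706522² + 0.0326087² + 0.0434783² + 0.0543478² = 0.0231569 + 0.0361827 + 0.0598121 + 0.0142958 + 0.0085362 + 0.0049917 + 0.0010633 + 0.0018904 + 0.0029537 = 0.1528828.
So 1/D = 6.54096, i.e. 6.541 to 3 decimal places.

6.541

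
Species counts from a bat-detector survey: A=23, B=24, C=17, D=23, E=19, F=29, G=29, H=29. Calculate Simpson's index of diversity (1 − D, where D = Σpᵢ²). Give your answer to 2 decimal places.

Total N = 23+24+17+23+19+29+29+29 = 193, so the proportions are 0.1192, 0.1244, 0.0881, 0.1192, 0.0984, 0.1503, 0.1503, 0.1503 (working shown to 4 dp, full precision carried).
D = 0.1192² + 0.1244² + 0.0881² + 0.1192² + 0.0984² + 0.1503² + 0.1503² + 0.1503² = 0.0142 + 0.0155 + 0.0078 + 0.0142 + 0.0097 + 0.0226 + 0.0226 + 0.0226 = 0.1291.
So 1 − D = 0.8709, i.e. 0.87 to 2 decimal places.

0.87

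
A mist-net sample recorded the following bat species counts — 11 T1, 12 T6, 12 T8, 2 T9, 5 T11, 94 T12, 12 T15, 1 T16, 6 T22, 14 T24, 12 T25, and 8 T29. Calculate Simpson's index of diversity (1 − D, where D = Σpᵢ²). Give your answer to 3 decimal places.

Total N = 11+12+12+2+5+94+12+1+6+14+12+8 = 189, so the proportions are 0.0582, 0.06349, 0.06349, 0.01058, 0.02646, 0.49735, 0.06349, 0.00529, 0.03175, 0.07407, 0.06349, 0.04233 (working shown to 5 dp, full precision carried).
D = 0.0582² + 0.06349² + 0.06349² + 0.01058² + 0.02646² + 0.49735² + 0.06349² + 0.00529² + 0.03175² + 0.07407² + 0.06349² + 0.04233² = 0.00339 + 0.00403 + 0.00403 + 0.00011 + 0.00070 + 0.24736 + 0.00403 + 0.00003 + 0.00101 + 0.00549 + 0.00403 + 0.00179 = 0.27600.
So 1 − D = 0.72400, i.e. 0.724 to 3 decimal places.

0.724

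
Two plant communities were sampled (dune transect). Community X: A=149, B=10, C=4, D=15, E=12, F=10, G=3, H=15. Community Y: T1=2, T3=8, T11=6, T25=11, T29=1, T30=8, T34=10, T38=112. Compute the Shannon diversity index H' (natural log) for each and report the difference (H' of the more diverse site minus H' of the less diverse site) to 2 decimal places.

0.09

Community X: N=218, proportions 0.6835, 0.0459, 0.0183, 0.0688, 0.055, 0.0459, 0.0138, 0.0688, giving H' = 1.2031 (working shown to 4 dp, full precision carried).
Community Y: N=158, proportions 0.0127, 0.0506, 0.038, 0.0696, 0.0063, 0.0506, 0.0633, 0.7089, giving H' = 1.1178.
Difference = |1.2031 − 1.1178| = 0.0853, i.e. 0.09 to 2 decimal places.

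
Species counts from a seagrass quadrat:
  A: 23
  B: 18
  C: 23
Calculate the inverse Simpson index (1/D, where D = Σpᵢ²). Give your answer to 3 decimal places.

2.964

Total N = 23+18+23 = 64, so the proportions are 0.359375, 0.28125, 0.359375 (working shown to 6 dp, full precision carried).
D = 0.359375² + 0.28125² + 0.359375² = 0.129150 + 0.079102 + 0.129150 = 0.337402.
So 1/D = 2.96382, i.e. 2.964 to 3 decimal places.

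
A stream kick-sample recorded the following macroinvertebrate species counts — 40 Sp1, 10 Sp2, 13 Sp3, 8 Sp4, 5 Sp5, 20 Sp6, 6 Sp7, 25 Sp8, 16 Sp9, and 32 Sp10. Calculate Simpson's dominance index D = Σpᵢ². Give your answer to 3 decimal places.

Total N = 40+10+13+8+5+20+6+25+16+32 = 175, so the proportions are 0.22857, 0.05714, 0.07429, 0.04571, 0.02857, 0.11429, 0.03429, 0.14286, 0.09143, 0.18286 (working shown to 5 dp, full precision carried).
D = 0.22857² + 0.05714² + 0.07429² + 0.04571² + 0.02857² + 0.11429² + 0.03429² + 0.14286² + 0.09143² + 0.18286² = 0.05224 + 0.00327 + 0.00552 + 0.00209 + 0.00082 + 0.01306 + 0.00118 + 0.02041 + 0.00836 + 0.03344 = 0.14038.
To 3 decimal places, D = 0.140.

0.140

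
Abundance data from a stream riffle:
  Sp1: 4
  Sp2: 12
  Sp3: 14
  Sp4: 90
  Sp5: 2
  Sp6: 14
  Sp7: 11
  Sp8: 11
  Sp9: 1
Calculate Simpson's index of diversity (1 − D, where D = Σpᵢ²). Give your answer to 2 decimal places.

0.65

Total N = 4+12+14+90+2+14+11+11+1 = 159, so the proportions are 0.0252, 0.0755, 0.0881, 0.566, 0.0126, 0.0881, 0.0692, 0.0692, 0.0063 (working shown to 4 dp, full precision carried).
D = 0.0252² + 0.0755² + 0.0881² + 0.566² + 0.0126² + 0.0881² + 0.0692² + 0.0692² + 0.0063² = 0.0006 + 0.0057 + 0.0078 + 0.3204 + 0.0002 + 0.0078 + 0.0048 + 0.0048 + 0.0000 = 0.3520.
So 1 − D = 0.6480, i.e. 0.65 to 2 decimal places.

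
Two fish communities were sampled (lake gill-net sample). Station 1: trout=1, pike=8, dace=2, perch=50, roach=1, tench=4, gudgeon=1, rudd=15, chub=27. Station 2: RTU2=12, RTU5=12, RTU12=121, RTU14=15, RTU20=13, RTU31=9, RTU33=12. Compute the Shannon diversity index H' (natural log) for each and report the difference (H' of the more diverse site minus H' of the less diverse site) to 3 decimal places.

0.159

Station 1: N=109, proportions 0.009174, 0.073394, 0.018349, 0.458716, 0.009174, 0.036697, 0.009174, 0.137615, 0.247706, giving H' = 1.491563 (working shown to 6 dp, full precision carried).
Station 2: N=194, proportions 0.061856, 0.061856, 0.623711, 0.07732, 0.06701, 0.046392, 0.061856, giving H' = 1.332356.
Difference = |1.491563 − 1.332356| = 0.159207, i.e. 0.159 to 3 decimal places.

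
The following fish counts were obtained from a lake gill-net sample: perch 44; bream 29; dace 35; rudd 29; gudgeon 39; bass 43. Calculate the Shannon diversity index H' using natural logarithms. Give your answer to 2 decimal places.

Total N = 44+29+35+29+39+43 = 219, so the proportions are 0.2009, 0.1324, 0.1598, 0.1324, 0.1781, 0.1963 (working shown to 4 dp, full precision carried).
Each pᵢ ln pᵢ term: 0.2009×(-1.6049)=-0.3224, 0.1324×(-2.0218)=-0.2677, 0.1598×(-1.8337)=-0.2931, 0.1324×(-2.0218)=-0.2677, 0.1781×(-1.7255)=-0.3073, 0.1963×(-1.6279)=-0.3196.
Sum = -1.7779, so H' = 1.78.

1.78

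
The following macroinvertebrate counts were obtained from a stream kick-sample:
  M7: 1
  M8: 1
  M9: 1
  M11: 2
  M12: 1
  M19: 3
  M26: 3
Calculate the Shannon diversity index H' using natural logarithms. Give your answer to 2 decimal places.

1.82

Total N = 1+1+1+2+1+3+3 = 12, so the proportions are 0.0833, 0.0833, 0.0833, 0.1667, 0.0833, 0.25, 0.25 (working shown to 4 dp, full precision carried).
Each pᵢ ln pᵢ term: 0.0833×(-2.4849)=-0.2071, 0.0833×(-2.4849)=-0.2071, 0.0833×(-2.4849)=-0.2071, 0.1667×(-1.7918)=-0.2986, 0.0833×(-2.4849)=-0.2071, 0.25×(-1.3863)=-0.3466, 0.25×(-1.3863)=-0.3466.
Sum = -1.8201, so H' = 1.82.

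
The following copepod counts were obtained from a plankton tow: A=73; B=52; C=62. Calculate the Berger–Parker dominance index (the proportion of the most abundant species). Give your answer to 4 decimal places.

0.3904

Total N = 73+52+62 = 187, so the proportions are 0.390374, 0.278075, 0.331551 (working shown to 6 dp, full precision carried).
The largest proportion is 0.390374, i.e. d = 0.3904 to 4 decimal places.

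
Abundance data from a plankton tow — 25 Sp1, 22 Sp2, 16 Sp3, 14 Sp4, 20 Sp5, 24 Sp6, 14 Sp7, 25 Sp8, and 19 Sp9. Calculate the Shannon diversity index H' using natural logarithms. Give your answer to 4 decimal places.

Total N = 25+22+16+14+20+24+14+25+19 = 179, so the proportions are 0.139665, 0.122905, 0.089385, 0.078212, 0.111732, 0.134078, 0.078212, 0.139665, 0.106145 (working shown to 6 dp, full precision carried).
Each pᵢ ln pᵢ term: 0.139665×(-1.968510)=-0.274932, 0.122905×(-2.096343)=-0.257651, 0.089385×(-2.414797)=-0.215848, 0.078212×(-2.548328)=-0.199311, 0.111732×(-2.191654)=-0.244877, 0.134078×(-2.009332)=-0.269408, 0.078212×(-2.548328)=-0.199311, 0.139665×(-1.968510)=-0.274932, 0.106145×(-2.242947)=-0.238078.
Sum = -2.174347, so H' = 2.1743.

2.1743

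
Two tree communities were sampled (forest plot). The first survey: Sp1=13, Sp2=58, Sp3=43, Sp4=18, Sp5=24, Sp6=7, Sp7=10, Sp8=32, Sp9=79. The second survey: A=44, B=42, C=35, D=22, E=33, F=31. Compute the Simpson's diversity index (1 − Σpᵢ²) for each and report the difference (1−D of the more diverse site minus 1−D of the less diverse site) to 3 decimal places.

The first survey: N=284, proportions 0.04577, 0.20423, 0.15141, 0.06338, 0.08451, 0.02465, 0.03521, 0.11268, 0.27817, giving 1−D = 0.83019 (working shown to 5 dp, full precision carried).
The second survey: N=207, proportions 0.21256, 0.2029, 0.16908, 0.10628, 0.15942, 0.14976, giving 1−D = 0.82592.
Difference = |0.83019 − 0.82592| = 0.00427, i.e. 0.004 to 3 decimal places.

0.004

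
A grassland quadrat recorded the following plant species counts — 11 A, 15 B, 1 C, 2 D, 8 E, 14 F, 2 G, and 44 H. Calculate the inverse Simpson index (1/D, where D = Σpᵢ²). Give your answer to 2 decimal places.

3.69

Total N = 11+15+1+2+8+14+2+44 = 97, so the proportions are 0.113402, 0.154639, 0.010309, 0.020619, 0.082474, 0.14433, 0.020619, 0.453608 (working shown to 6 dp, full precision carried).
D = 0.113402² + 0.154639² + 0.010309² + 0.020619² + 0.082474² + 0.14433² + 0.020619² + 0.453608² = 0.012860 + 0.023913 + 0.000106 + 0.000425 + 0.006802 + 0.020831 + 0.000425 + 0.205760 = 0.271123.
So 1/D = 3.6884, i.e. 3.69 to 2 decimal places.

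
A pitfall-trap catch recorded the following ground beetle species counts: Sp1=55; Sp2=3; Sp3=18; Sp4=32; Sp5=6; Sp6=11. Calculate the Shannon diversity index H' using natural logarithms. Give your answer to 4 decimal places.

Total N = 55+3+18+32+6+11 = 125, so the proportions are 0.44, 0.024, 0.144, 0.256, 0.048, 0.088 (working shown to 6 dp, full precision carried).
Each pᵢ ln pᵢ term: 0.44×(-0.820981)=-0.361231, 0.024×(-3.729701)=-0.089513, 0.144×(-1.937942)=-0.279064, 0.256×(-1.362578)=-0.348820, 0.048×(-3.036554)=-0.145755, 0.088×(-2.430418)=-0.213877.
Sum = -1.438259, so H' = 1.4383.

1.4383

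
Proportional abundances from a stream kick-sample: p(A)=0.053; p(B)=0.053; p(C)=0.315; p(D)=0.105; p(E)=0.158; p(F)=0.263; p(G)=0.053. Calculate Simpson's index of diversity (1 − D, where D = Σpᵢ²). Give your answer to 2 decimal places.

D = 0.053² + 0.053² + 0.315² + 0.105² + 0.158² + 0.263² + 0.053² = 0.0028 + 0.0028 + 0.0992 + 0.0110 + 0.0250 + 0.0692 + 0.0028 = 0.2128 (working shown to 4 dp, full precision carried).
So 1 − D = 0.7872, i.e. 0.79 to 2 decimal places.

0.79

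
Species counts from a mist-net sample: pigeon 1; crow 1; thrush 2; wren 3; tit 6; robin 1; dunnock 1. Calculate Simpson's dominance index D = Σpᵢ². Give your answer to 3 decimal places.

Total N = 1+1+2+3+6+1+1 = 15, so the proportions are 0.06667, 0.06667, 0.13333, 0.2, 0.4, 0.06667, 0.06667 (working shown to 5 dp, full precision carried).
D = 0.06667² + 0.06667² + 0.13333² + 0.2² + 0.4² + 0.06667² + 0.06667² = 0.00444 + 0.00444 + 0.01778 + 0.04000 + 0.16000 + 0.00444 + 0.00444 = 0.23556.
To 3 decimal places, D = 0.236.

0.236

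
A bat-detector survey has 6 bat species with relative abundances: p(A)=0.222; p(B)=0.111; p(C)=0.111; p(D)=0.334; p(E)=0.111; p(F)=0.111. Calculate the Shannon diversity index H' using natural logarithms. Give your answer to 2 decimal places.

Each pᵢ ln pᵢ term (working shown to 4 dp, full precision carried): 0.222×(-1.5051)=-0.3341, 0.111×(-2.1982)=-0.2440, 0.111×(-2.1982)=-0.2440, 0.334×(-1.0966)=-0.3663, 0.111×(-2.1982)=-0.2440, 0.111×(-2.1982)=-0.2440.
Sum = -1.6764, so H' = 1.68.

1.68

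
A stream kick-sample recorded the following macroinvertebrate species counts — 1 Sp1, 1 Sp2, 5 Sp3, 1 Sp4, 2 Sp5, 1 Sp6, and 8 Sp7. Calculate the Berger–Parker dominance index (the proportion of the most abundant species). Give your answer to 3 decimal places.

Total N = 1+1+5+1+2+1+8 = 19, so the proportions are 0.05263, 0.05263, 0.26316, 0.05263, 0.10526, 0.05263, 0.42105 (working shown to 5 dp, full precision carried).
The largest proportion is 0.42105, i.e. d = 0.421 to 3 decimal places.

0.421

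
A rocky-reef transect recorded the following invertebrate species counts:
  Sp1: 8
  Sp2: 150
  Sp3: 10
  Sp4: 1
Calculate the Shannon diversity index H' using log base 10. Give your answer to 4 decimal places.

0.1945

Total N = 8+150+10+1 = 169, so the proportions are 0.047337, 0.887574, 0.059172, 0.005917 (working shown to 6 dp, full precision carried).
Each pᵢ log₁₀ pᵢ term: 0.047337×(-1.324797)=-0.062712, 0.887574×(-0.051795)=-0.045972, 0.059172×(-1.227887)=-0.072656, 0.005917×(-2.227887)=-0.013183.
Sum = -0.194523, so H' = 0.1945.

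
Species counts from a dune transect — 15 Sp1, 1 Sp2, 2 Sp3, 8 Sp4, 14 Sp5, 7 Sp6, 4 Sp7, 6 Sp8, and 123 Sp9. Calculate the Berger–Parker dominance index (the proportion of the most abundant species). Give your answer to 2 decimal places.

Total N = 15+1+2+8+14+7+4+6+123 = 180, so the proportions are 0.0833, 0.0056, 0.0111, 0.0444, 0.0778, 0.0389, 0.0222, 0.0333, 0.6833 (working shown to 4 dp, full precision carried).
The largest proportion is 0.6833, i.e. d = 0.68 to 2 decimal places.

0.68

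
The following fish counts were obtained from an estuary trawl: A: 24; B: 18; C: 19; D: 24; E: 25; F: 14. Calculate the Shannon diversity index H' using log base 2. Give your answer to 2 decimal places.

Total N = 24+18+19+24+25+14 = 124, so the proportions are 0.1935, 0.1452, 0.1532, 0.1935, 0.2016, 0.1129 (working shown to 4 dp, full precision carried).
Each pᵢ log₂ pᵢ term: 0.1935×(-2.3692)=-0.4586, 0.1452×(-2.7843)=-0.4042, 0.1532×(-2.7063)=-0.4147, 0.1935×(-2.3692)=-0.4586, 0.2016×(-2.3103)=-0.4658, 0.1129×(-3.1468)=-0.3553.
Sum = -2.5570, so H' = 2.56.

2.56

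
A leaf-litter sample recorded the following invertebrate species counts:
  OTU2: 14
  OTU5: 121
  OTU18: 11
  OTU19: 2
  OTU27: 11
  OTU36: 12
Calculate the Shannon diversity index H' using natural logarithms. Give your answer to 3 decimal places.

Total N = 14+121+11+2+11+12 = 171, so the proportions are 0.08187, 0.7076, 0.06433, 0.0117, 0.06433, 0.07018 (working shown to 5 dp, full precision carried).
Each pᵢ ln pᵢ term: 0.08187×(-2.50261)=-0.20489, 0.7076×(-0.34587)=-0.24474, 0.06433×(-2.74377)=-0.17650, 0.0117×(-4.44852)=-0.05203, 0.06433×(-2.74377)=-0.17650, 0.07018×(-2.65676)=-0.18644.
Sum = -1.04110, so H' = 1.041.

1.041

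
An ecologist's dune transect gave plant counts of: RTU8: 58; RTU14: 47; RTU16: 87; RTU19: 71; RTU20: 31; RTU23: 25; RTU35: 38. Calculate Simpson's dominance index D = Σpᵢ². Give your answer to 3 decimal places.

0.166

Total N = 58+47+87+71+31+25+38 = 357, so the proportions are 0.16246, 0.13165, 0.2437, 0.19888, 0.08683, 0.07003, 0.10644 (working shown to 5 dp, full precision carried).
D = 0.16246² + 0.13165² + 0.2437² + 0.19888² + 0.08683² + 0.07003² + 0.10644² = 0.02639 + 0.01733 + 0.05939 + 0.03955 + 0.00754 + 0.00490 + 0.01133 = 0.16644.
To 3 decimal places, D = 0.166.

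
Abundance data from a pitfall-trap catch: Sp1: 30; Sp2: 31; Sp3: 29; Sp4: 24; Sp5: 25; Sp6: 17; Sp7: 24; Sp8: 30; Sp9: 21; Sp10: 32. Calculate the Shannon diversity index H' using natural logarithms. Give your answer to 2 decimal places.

Total N = 30+31+29+24+25+17+24+30+21+32 = 263, so the proportions are 0.1141, 0.1179, 0.1103, 0.0913, 0.0951, 0.0646, 0.0913, 0.1141, 0.0798, 0.1217 (working shown to 4 dp, full precision carried).
Each pᵢ ln pᵢ term: 0.1141×(-2.1710)=-0.2476, 0.1179×(-2.1382)=-0.2520, 0.1103×(-2.2049)=-0.2431, 0.0913×(-2.3941)=-0.2185, 0.0951×(-2.3533)=-0.2237, 0.0646×(-2.7389)=-0.1770, 0.0913×(-2.3941)=-0.2185, 0.1141×(-2.1710)=-0.2476, 0.0798×(-2.5276)=-0.2018, 0.1217×(-2.1064)=-0.2563.
Sum = -2.2862, so H' = 2.29.

2.29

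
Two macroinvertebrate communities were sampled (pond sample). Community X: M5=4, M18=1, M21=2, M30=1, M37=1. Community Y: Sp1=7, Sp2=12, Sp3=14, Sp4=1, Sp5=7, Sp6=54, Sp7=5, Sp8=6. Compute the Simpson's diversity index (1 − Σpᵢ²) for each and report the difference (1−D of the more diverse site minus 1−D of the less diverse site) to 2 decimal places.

Community X: N=9, proportions 0.44444, 0.11111, 0.22222, 0.11111, 0.11111, giving 1−D = 0.71605 (working shown to 5 dp, full precision carried).
Community Y: N=106, proportions 0.06604, 0.11321, 0.13208, 0.00943, 0.06604, 0.50943, 0.04717, 0.0566, giving 1−D = 0.69598.
Difference = |0.71605 − 0.69598| = 0.02007, i.e. 0.02 to 2 decimal places.

0.02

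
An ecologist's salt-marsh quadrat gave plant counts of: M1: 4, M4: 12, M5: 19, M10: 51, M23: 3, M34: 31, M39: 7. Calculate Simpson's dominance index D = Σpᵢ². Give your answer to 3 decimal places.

Total N = 4+12+19+51+3+31+7 = 127, so the proportions are 0.0315, 0.09449, 0.14961, 0.40157, 0.02362, 0.24409, 0.05512 (working shown to 5 dp, full precision carried).
D = 0.0315² + 0.09449² + 0.14961² + 0.40157² + 0.02362² + 0.24409² + 0.05512² = 0.00099 + 0.00893 + 0.02238 + 0.16126 + 0.00056 + 0.05958 + 0.00304 = 0.25674.
To 3 decimal places, D = 0.257.

0.257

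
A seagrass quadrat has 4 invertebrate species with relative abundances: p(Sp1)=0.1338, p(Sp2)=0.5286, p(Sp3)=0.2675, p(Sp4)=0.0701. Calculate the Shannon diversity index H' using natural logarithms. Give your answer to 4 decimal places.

Each pᵢ ln pᵢ term (working shown to 6 dp, full precision carried): 0.1338×(-2.011409)=-0.269127, 0.5286×(-0.637523)=-0.336995, 0.2675×(-1.318636)=-0.352735, 0.0701×(-2.657832)=-0.186314.
Sum = -1.145170, so H' = 1.1452.

1.1452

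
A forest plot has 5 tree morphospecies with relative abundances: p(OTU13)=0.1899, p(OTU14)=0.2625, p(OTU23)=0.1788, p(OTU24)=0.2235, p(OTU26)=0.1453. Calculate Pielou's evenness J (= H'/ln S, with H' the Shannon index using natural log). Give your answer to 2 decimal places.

H' = −Σ pᵢ ln pᵢ = −((-0.3155) + (-0.3511) + (-0.3078) + (-0.3349) + (-0.2803)) = 1.5895 (working shown to 4 dp, full precision carried).
With S = 5 species, ln S = 1.6094, so J = 1.5895/1.6094 = 0.9876, i.e. 0.99 to 2 decimal places.

0.99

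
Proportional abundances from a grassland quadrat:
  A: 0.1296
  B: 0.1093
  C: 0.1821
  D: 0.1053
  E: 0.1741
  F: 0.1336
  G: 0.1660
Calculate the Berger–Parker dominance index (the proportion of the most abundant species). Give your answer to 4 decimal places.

0.1821

The largest proportion is 0.1821, i.e. d = 0.1821 to 4 decimal places.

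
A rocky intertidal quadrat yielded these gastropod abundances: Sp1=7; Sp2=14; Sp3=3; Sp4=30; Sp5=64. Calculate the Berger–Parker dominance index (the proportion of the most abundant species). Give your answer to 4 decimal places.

0.5424

Total N = 7+14+3+30+64 = 118, so the proportions are 0.059322, 0.118644, 0.025424, 0.254237, 0.542373 (working shown to 6 dp, full precision carried).
The largest proportion is 0.542373, i.e. d = 0.5424 to 4 decimal places.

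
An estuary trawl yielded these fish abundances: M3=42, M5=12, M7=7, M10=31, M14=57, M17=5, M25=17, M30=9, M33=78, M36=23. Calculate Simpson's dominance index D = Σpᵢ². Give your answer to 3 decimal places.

0.167

Total N = 42+12+7+31+57+5+17+9+78+23 = 281, so the proportions are 0.14947, 0.0427, 0.02491, 0.11032, 0.20285, 0.01779, 0.0605, 0.03203, 0.27758, 0.08185 (working shown to 5 dp, full precision carried).
D = 0.14947² + 0.0427² + 0.02491² + 0.11032² + 0.20285² + 0.01779² + 0.0605² + 0.03203² + 0.27758² + 0.08185² = 0.02234 + 0.00182 + 0.00062 + 0.01217 + 0.04115 + 0.00032 + 0.00366 + 0.00103 + 0.07705 + 0.00670 = 0.16685.
To 3 decimal places, D = 0.167.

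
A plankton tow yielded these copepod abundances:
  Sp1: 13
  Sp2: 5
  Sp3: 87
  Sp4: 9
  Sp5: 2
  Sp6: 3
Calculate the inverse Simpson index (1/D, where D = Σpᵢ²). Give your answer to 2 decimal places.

Total N = 13+5+87+9+2+3 = 119, so the proportions are 0.10924, 0.04202, 0.73109, 0.07563, 0.01681, 0.02521 (working shown to 5 dp, full precision carried).
D = 0.10924² + 0.04202² + 0.73109² + 0.07563² + 0.01681² + 0.02521² = 0.01193 + 0.00177 + 0.53450 + 0.00572 + 0.00028 + 0.00064 = 0.55483.
So 1/D = 1.8023, i.e. 1.80 to 2 decimal places.

1.80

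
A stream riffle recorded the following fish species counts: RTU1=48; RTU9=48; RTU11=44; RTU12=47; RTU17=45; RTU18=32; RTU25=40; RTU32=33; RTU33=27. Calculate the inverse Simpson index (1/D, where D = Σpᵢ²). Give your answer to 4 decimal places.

8.7054

Total N = 48+48+44+47+45+32+40+33+27 = 364, so the proportions are 0.13186813, 0.13186813, 0.12087912, 0.12912088, 0.12362637, 0.08791209, 0.10989011, 0.09065934, 0.07417582 (working shown to 8 dp, full precision carried).
D = 0.13186813² + 0.13186813² + 0.12087912² + 0.12912088² + 0.12362637² + 0.08791209² + 0.10989011² + 0.09065934² + 0.07417582² = 0.01738920 + 0.01738920 + 0.01461176 + 0.01667220 + 0.01528348 + 0.00772854 + 0.01207584 + 0.00821912 + 0.00550205 = 0.11487139.
So 1/D = 8.705388, i.e. 8.7054 to 4 decimal places.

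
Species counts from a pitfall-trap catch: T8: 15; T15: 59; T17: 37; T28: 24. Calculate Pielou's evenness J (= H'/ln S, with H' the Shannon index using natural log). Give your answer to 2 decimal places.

Total N = 15+59+37+24 = 135, so the proportions are 0.1111, 0.437, 0.2741, 0.1778 (working shown to 4 dp, full precision carried).
H' = −Σ pᵢ ln pᵢ = −((-0.2441) + (-0.3618) + (-0.3547) + (-0.3071)) = 1.2677.
With S = 4 species, ln S = 1.3863, so J = 1.2677/1.3863 = 0.9145, i.e. 0.91 to 2 decimal places.

0.91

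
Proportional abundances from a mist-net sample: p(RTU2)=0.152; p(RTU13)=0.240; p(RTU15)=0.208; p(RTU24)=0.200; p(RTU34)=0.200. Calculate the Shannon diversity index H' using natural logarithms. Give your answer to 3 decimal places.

Each pᵢ ln pᵢ term (working shown to 5 dp, full precision carried): 0.152×(-1.88387)=-0.28635, 0.24×(-1.42712)=-0.34251, 0.208×(-1.57022)=-0.32661, 0.2×(-1.60944)=-0.32189, 0.2×(-1.60944)=-0.32189.
Sum = -1.59924, so H' = 1.599.

1.599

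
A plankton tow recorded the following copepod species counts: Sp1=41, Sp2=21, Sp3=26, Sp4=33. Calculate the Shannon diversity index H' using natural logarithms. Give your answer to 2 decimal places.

Total N = 41+21+26+33 = 121, so the proportions are 0.3388, 0.1736, 0.2149, 0.2727 (working shown to 4 dp, full precision carried).
Each pᵢ ln pᵢ term: 0.3388×(-1.0822)=-0.3667, 0.1736×(-1.7513)=-0.3039, 0.2149×(-1.5377)=-0.3304, 0.2727×(-1.2993)=-0.3543.
Sum = -1.3554, so H' = 1.36.

1.36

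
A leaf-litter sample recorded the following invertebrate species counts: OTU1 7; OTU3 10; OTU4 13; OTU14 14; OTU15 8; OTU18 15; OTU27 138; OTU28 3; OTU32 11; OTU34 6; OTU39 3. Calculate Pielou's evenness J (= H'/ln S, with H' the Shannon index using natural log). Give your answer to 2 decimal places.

Total N = 7+10+13+14+8+15+138+3+11+6+3 = 228, so the proportions are 0.0307, 0.0439, 0.057, 0.0614, 0.0351, 0.0658, 0.6053, 0.0132, 0.0482, 0.0263, 0.0132 (working shown to 4 dp, full precision carried).
H' = −Σ pᵢ ln pᵢ = −((-0.1069) + (-0.1371) + (-0.1633) + (-0.1713) + (-0.1175) + (-0.1790) + (-0.3039) + (-0.0570) + (-0.1463) + (-0.0957) + (-0.0570)) = 1.5352.
With S = 11 species, ln S = 2.3979, so J = 1.5352/2.3979 = 0.6402, i.e. 0.64 to 2 decimal places.

0.64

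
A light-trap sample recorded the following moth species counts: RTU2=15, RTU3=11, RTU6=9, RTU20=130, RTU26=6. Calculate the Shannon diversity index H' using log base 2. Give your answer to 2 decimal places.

Total N = 15+11+9+130+6 = 171, so the proportions are 0.0877, 0.0643, 0.0526, 0.7602, 0.0351 (working shown to 4 dp, full precision carried).
Each pᵢ log₂ pᵢ term: 0.0877×(-3.5110)=-0.3080, 0.0643×(-3.9584)=-0.2546, 0.0526×(-4.2479)=-0.2236, 0.7602×(-0.3955)=-0.3007, 0.0351×(-4.8329)=-0.1696.
Sum = -1.2564, so H' = 1.26.

1.26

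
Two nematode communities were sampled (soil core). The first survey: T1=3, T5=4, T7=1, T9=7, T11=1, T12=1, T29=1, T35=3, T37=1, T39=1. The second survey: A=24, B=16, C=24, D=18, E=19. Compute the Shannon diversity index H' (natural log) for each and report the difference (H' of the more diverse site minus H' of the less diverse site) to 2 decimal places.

0.42

The first survey: N=23, proportions 0.1304, 0.1739, 0.0435, 0.3043, 0.0435, 0.0435, 0.0435, 0.1304, 0.0435, 0.0435, giving H' = 2.0156 (working shown to 4 dp, full precision carried).
The second survey: N=101, proportions 0.2376, 0.1584, 0.2376, 0.1782, 0.1881, giving H' = 1.5965.
Difference = |2.0156 − 1.5965| = 0.4191, i.e. 0.42 to 2 decimal places.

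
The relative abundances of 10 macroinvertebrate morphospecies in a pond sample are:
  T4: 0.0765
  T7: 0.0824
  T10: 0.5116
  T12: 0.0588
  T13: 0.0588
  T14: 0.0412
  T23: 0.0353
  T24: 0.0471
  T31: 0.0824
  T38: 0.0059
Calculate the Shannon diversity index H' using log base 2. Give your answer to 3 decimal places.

2.464

Each pᵢ log₂ pᵢ term (working shown to 5 dp, full precision carried): 0.0765×(-3.70840)=-0.28369, 0.0824×(-3.60121)=-0.29674, 0.5116×(-0.96691)=-0.49467, 0.0588×(-4.08804)=-0.24038, 0.0588×(-4.08804)=-0.24038, 0.0412×(-4.60121)=-0.18957, 0.0353×(-4.82419)=-0.17029, 0.0471×(-4.40813)=-0.20762, 0.0824×(-3.60121)=-0.29674, 0.0059×(-7.40507)=-0.04369.
Sum = -2.46377, so H' = 2.464.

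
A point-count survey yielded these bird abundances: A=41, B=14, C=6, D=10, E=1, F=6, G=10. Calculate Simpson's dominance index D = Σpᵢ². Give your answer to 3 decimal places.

0.278

Total N = 41+14+6+10+1+6+10 = 88, so the proportions are 0.46591, 0.15909, 0.06818, 0.11364, 0.01136, 0.06818, 0.11364 (working shown to 5 dp, full precision carried).
D = 0.46591² + 0.15909² + 0.06818² + 0.11364² + 0.01136² + 0.06818² + 0.11364² = 0.21707 + 0.02531 + 0.00465 + 0.01291 + 0.00013 + 0.00465 + 0.01291 = 0.27763.
To 3 decimal places, D = 0.278.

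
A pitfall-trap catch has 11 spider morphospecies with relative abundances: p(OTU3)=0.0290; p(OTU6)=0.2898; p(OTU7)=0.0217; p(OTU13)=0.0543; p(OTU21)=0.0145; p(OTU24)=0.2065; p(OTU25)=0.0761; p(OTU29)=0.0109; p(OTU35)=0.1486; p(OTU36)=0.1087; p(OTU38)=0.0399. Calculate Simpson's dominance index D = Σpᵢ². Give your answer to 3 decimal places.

0.172

D = 0.029² + 0.2898² + 0.0217² + 0.0543² + 0.0145² + 0.2065² + 0.0761² + 0.0109² + 0.1486² + 0.1087² + 0.0399² = 0.000841 + 0.083984 + 0.000471 + 0.002948 + 0.000210 + 0.042642 + 0.005791 + 0.000119 + 0.022082 + 0.011816 + 0.001592 = 0.172497 (working shown to 6 dp, full precision carried).
To 3 decimal places, D = 0.172.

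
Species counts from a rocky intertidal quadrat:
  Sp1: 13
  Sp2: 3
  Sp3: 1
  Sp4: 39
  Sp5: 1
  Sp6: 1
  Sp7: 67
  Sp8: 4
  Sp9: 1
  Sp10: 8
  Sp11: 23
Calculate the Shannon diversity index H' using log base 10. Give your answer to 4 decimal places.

Total N = 13+3+1+39+1+1+67+4+1+8+23 = 161, so the proportions are 0.080745, 0.018634, 0.006211, 0.242236, 0.006211, 0.006211, 0.416149, 0.024845, 0.006211, 0.049689, 0.142857 (working shown to 6 dp, full precision carried).
Each pᵢ log₁₀ pᵢ term: 0.080745×(-1.092883)=-0.088245, 0.018634×(-1.729705)=-0.032231, 0.006211×(-2.206826)=-0.013707, 0.242236×(-0.615761)=-0.149160, 0.006211×(-2.206826)=-0.013707, 0.006211×(-2.206826)=-0.013707, 0.416149×(-0.380751)=-0.158449, 0.024845×(-1.604766)=-0.039870, 0.006211×(-2.206826)=-0.013707, 0.049689×(-1.303736)=-0.064782, 0.142857×(-0.845098)=-0.120728.
Sum = -0.708293, so H' = 0.7083.

0.7083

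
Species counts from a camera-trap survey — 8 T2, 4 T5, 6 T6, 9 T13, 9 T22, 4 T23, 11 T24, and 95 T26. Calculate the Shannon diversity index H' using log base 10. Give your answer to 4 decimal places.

0.5669

Total N = 8+4+6+9+9+4+11+95 = 146, so the proportions are 0.054795, 0.027397, 0.041096, 0.061644, 0.061644, 0.027397, 0.075342, 0.650685 (working shown to 6 dp, full precision carried).
Each pᵢ log₁₀ pᵢ term: 0.054795×(-1.261263)=-0.069110, 0.027397×(-1.562293)=-0.042803, 0.041096×(-1.386202)=-0.056967, 0.061644×(-1.210110)=-0.074596, 0.061644×(-1.210110)=-0.074596, 0.027397×(-1.562293)=-0.042803, 0.075342×(-1.122960)=-0.084607, 0.650685×(-0.186629)=-0.121437.
Sum = -0.566918, so H' = 0.5669.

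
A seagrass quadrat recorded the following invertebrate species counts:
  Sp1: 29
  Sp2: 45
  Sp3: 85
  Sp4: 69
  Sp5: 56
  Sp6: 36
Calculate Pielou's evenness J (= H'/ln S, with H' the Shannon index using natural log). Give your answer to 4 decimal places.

Total N = 29+45+85+69+56+36 = 320, so the proportions are 0.090625, 0.140625, 0.265625, 0.215625, 0.175, 0.1125 (working shown to 6 dp, full precision carried).
H' = −Σ pᵢ ln pᵢ = −((-0.217593) + (-0.275858) + (-0.352131) + (-0.330815) + (-0.305020) + (-0.245790)) = 1.727207.
With S = 6 species, ln S = 1.791759, so J = 1.727207/1.791759 = 0.963973, i.e. 0.9640 to 4 decimal places.

0.9640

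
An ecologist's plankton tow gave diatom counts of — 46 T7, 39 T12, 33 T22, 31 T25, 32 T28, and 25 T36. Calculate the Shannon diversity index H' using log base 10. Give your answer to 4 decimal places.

Total N = 46+39+33+31+32+25 = 206, so the proportions are 0.223301, 0.18932, 0.160194, 0.150485, 0.15534, 0.121359 (working shown to 6 dp, full precision carried).
Each pᵢ log₁₀ pᵢ term: 0.223301×(-0.651109)=-0.145393, 0.18932×(-0.722803)=-0.136841, 0.160194×(-0.795353)=-0.127411, 0.150485×(-0.822506)=-0.123775, 0.15534×(-0.808717)=-0.125626, 0.121359×(-0.915927)=-0.111156.
Sum = -0.770203, so H' = 0.7702.

0.7702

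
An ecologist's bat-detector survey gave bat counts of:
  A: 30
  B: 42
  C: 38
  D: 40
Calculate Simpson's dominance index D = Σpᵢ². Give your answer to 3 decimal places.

0.254

Total N = 30+42+38+40 = 150, so the proportions are 0.2, 0.28, 0.25333, 0.26667 (working shown to 5 dp, full precision carried).
D = 0.2² + 0.28² + 0.25333² + 0.26667² = 0.04000 + 0.07840 + 0.06418 + 0.07111 = 0.25369.
To 3 decimal places, D = 0.254.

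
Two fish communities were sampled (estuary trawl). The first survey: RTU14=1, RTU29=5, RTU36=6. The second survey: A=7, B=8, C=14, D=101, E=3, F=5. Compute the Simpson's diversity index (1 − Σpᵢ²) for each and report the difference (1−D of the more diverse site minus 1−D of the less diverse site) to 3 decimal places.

0.123

The first survey: N=12, proportions 0.08333, 0.41667, 0.5, giving 1−D = 0.56944 (working shown to 5 dp, full precision carried).
The second survey: N=138, proportions 0.05072, 0.05797, 0.10145, 0.73188, 0.02174, 0.03623, giving 1−D = 0.44633.
Difference = |0.56944 − 0.44633| = 0.12311, i.e. 0.123 to 3 decimal places.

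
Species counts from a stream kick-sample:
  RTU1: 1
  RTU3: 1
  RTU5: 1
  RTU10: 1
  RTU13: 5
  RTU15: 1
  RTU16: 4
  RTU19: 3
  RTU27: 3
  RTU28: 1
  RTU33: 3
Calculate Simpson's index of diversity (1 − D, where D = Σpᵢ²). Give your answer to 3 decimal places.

0.872

Total N = 1+1+1+1+5+1+4+3+3+1+3 = 24, so the proportions are 0.04167, 0.04167, 0.04167, 0.04167, 0.20833, 0.04167, 0.16667, 0.125, 0.125, 0.04167, 0.125 (working shown to 5 dp, full precision carried).
D = 0.04167² + 0.04167² + 0.04167² + 0.04167² + 0.20833² + 0.04167² + 0.16667² + 0.125² + 0.125² + 0.04167² + 0.125² = 0.00174 + 0.00174 + 0.00174 + 0.00174 + 0.04340 + 0.00174 + 0.02778 + 0.01562 + 0.01562 + 0.00174 + 0.01562 = 0.12847.
So 1 − D = 0.87153, i.e. 0.872 to 3 decimal places.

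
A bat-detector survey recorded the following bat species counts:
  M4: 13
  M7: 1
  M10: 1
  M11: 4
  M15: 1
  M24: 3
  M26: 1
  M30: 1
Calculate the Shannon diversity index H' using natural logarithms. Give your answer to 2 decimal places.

Total N = 13+1+1+4+1+3+1+1 = 25, so the proportions are 0.52, 0.04, 0.04, 0.16, 0.04, 0.12, 0.04, 0.04 (working shown to 4 dp, full precision carried).
Each pᵢ ln pᵢ term: 0.52×(-0.6539)=-0.3400, 0.04×(-3.2189)=-0.1288, 0.04×(-3.2189)=-0.1288, 0.16×(-1.8326)=-0.2932, 0.04×(-3.2189)=-0.1288, 0.12×(-2.1203)=-0.2544, 0.04×(-3.2189)=-0.1288, 0.04×(-3.2189)=-0.1288.
Sum = -1.5315, so H' = 1.53.

1.53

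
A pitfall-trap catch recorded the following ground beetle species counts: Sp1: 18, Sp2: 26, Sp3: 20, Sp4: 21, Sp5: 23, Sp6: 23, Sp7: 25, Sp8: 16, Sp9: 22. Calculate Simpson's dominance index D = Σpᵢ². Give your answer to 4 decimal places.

Total N = 18+26+20+21+23+23+25+16+22 = 194, so the proportions are 0.092784, 0.134021, 0.103093, 0.108247, 0.118557, 0.118557, 0.128866, 0.082474, 0.113402 (working shown to 6 dp, full precision carried).
D = 0.092784² + 0.134021² + 0.103093² + 0.108247² + 0.118557² + 0.118557² + 0.128866² + 0.082474² + 0.113402² = 0.008609 + 0.017962 + 0.010628 + 0.011718 + 0.014056 + 0.014056 + 0.016606 + 0.006802 + 0.012860 = 0.113296.
To 4 decimal places, D = 0.1133.

0.1133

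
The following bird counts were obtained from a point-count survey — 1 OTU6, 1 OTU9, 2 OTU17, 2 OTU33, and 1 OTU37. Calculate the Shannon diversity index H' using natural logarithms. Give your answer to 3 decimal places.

1.550

Total N = 1+1+2+2+1 = 7, so the proportions are 0.14286, 0.14286, 0.28571, 0.28571, 0.14286 (working shown to 5 dp, full precision carried).
Each pᵢ ln pᵢ term: 0.14286×(-1.94591)=-0.27799, 0.14286×(-1.94591)=-0.27799, 0.28571×(-1.25276)=-0.35793, 0.28571×(-1.25276)=-0.35793, 0.14286×(-1.94591)=-0.27799.
Sum = -1.54983, so H' = 1.550.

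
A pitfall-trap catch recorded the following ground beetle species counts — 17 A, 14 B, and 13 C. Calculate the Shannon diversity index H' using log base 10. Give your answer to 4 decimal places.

0.4743

Total N = 17+14+13 = 44, so the proportions are 0.386364, 0.318182, 0.295455 (working shown to 6 dp, full precision carried).
Each pᵢ log₁₀ pᵢ term: 0.386364×(-0.413004)=-0.159570, 0.318182×(-0.497325)=-0.158240, 0.295455×(-0.529509)=-0.156446.
Sum = -0.474255, so H' = 0.4743.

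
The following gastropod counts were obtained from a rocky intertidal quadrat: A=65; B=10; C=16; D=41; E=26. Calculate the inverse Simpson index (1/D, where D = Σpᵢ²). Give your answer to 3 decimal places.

Total N = 65+10+16+41+26 = 158, so the proportions are 0.4113924, 0.0632911, 0.1012658, 0.2594937, 0.164557 (working shown to 7 dp, full precision carried).
D = 0.4113924² + 0.0632911² + 0.1012658² + 0.2594937² + 0.164557² = 0.1692437 + 0.0040058 + 0.0102548 + 0.0673370 + 0.0270790 = 0.2779202.
So 1/D = 3.59816, i.e. 3.598 to 3 decimal places.

3.598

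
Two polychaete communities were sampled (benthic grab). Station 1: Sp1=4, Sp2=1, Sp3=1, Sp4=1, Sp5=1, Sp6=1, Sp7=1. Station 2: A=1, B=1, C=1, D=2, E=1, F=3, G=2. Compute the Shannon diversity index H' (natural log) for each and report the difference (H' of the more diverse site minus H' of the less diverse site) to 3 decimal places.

0.098

Station 1: N=10, proportions 0.4, 0.1, 0.1, 0.1, 0.1, 0.1, 0.1, giving H' = 1.74807 (working shown to 5 dp, full precision carried).
Station 2: N=11, proportions 0.09091, 0.09091, 0.09091, 0.18182, 0.09091, 0.27273, 0.18182, giving H' = 1.84622.
Difference = |1.74807 − 1.84622| = 0.09815, i.e. 0.098 to 3 decimal places.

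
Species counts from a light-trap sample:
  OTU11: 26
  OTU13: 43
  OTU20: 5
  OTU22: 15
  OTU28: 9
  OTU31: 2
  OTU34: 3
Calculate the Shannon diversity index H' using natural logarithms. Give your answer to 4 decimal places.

1.5321

Total N = 26+43+5+15+9+2+3 = 103, so the proportions are 0.252427, 0.417476, 0.048544, 0.145631, 0.087379, 0.019417, 0.029126 (working shown to 6 dp, full precision carried).
Each pᵢ ln pᵢ term: 0.252427×(-1.376632)=-0.347499, 0.417476×(-0.873529)=-0.364677, 0.048544×(-3.025291)=-0.146859, 0.145631×(-1.926679)=-0.280584, 0.087379×(-2.437504)=-0.212986, 0.019417×(-3.941582)=-0.076536, 0.029126×(-3.536117)=-0.102994.
Sum = -1.532135, so H' = 1.5321.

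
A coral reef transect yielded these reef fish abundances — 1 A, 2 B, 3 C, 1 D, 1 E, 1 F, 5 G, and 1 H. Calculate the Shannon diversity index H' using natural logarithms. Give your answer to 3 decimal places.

Total N = 1+2+3+1+1+1+5+1 = 15, so the proportions are 0.06667, 0.13333, 0.2, 0.06667, 0.06667, 0.06667, 0.33333, 0.06667 (working shown to 5 dp, full precision carried).
Each pᵢ ln pᵢ term: 0.06667×(-2.70805)=-0.18054, 0.13333×(-2.01490)=-0.26865, 0.2×(-1.60944)=-0.32189, 0.06667×(-2.70805)=-0.18054, 0.06667×(-2.70805)=-0.18054, 0.06667×(-2.70805)=-0.18054, 0.33333×(-1.09861)=-0.36620, 0.06667×(-2.70805)=-0.18054.
Sum = -1.85943, so H' = 1.859.

1.859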